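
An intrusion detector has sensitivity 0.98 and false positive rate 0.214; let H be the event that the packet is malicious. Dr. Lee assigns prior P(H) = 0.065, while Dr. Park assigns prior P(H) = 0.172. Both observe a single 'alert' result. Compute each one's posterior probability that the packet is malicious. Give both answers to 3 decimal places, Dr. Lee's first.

Dr. Lee: 0.241; Dr. Park: 0.488

The likelihood ratio for an 'alert' result is 0.98/0.214 = 4.5794.
Dr. Lee: prior odds 0.065/0.935 = 0.069519; posterior odds 0.31836; posterior probability 0.241.
Dr. Park: prior odds 0.172/0.828 = 0.20773; posterior odds 0.95128; posterior probability 0.488.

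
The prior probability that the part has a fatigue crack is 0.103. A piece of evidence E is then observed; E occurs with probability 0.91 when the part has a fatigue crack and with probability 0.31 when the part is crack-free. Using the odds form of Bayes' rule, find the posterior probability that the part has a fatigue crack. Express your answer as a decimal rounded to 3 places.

Prior odds = 0.103/(1−0.103) = 0.11483.
Likelihood ratio for E = 0.91/0.31 = 2.9355.
Posterior odds = prior odds × LR = 0.33707.
Posterior probability = odds/(1+odds) = 0.33707/1.3371 = 0.252.

Posterior probability ≈ 0.252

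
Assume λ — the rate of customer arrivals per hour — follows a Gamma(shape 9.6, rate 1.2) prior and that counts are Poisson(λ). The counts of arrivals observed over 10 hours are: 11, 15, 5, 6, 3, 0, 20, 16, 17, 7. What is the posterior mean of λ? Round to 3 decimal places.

Total count ∑xᵢ = 100 over n = 10 hours.
Gamma is conjugate to the Poisson likelihood: posterior is Gamma(shape = 9.6+100 = 109.6, rate = 1.2+10 = 11.2).
E[λ | data] = 109.6/11.2 = 9.786.

Posterior mean ≈ 9.786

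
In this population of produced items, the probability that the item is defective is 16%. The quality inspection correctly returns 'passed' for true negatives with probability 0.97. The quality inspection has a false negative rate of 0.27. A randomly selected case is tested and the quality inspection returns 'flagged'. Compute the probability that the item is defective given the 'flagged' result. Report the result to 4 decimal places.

P(H | E) ≈ 0.8225

Let H be the event that the item is defective. P(H) = 0.16, so P(¬H) = 0.84. With E the 'flagged' result, P(E|H) = 0.73 and P(E|¬H) = 0.03.
P(E) = 0.73·0.16 + 0.03·0.84 = 0.11680 + 0.025200 = 0.14200.
By Bayes' theorem, P(H|E) = 0.11680 / 0.14200 = 0.8225.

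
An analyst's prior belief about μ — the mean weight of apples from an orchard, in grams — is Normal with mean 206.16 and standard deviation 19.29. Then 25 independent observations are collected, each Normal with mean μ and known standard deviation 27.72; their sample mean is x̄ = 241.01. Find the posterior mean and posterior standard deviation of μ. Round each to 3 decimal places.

With known σ, the Normal prior is conjugate. Weight on the data is w = (n/σ²)/(n/σ² + 1/τ₀²) = 0.0325352/(0.0325352+0.00268742) = 0.92370.
Posterior mean = w·x̄ + (1−w)·μ₀ = 0.92370·241.01 + 0.076298·206.16 = 238.351. Posterior variance = 1/(0.0325352+0.00268742) = 28.3908, so SD = 5.328.

Posterior mean ≈ 238.351; posterior SD ≈ 5.328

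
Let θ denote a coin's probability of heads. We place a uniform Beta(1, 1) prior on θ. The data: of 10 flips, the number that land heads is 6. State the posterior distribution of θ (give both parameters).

The binomial likelihood is conjugate to the Beta prior: with 6 successes and 4 failures, the posterior is Beta(1+6, 1+4) = Beta(7, 5).

Posterior: Beta(7, 5)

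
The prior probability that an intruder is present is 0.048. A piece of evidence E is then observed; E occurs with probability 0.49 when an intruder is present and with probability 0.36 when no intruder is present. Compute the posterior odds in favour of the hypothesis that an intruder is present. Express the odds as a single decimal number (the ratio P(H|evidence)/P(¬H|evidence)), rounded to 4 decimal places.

Prior odds = 0.048/(1−0.048) = 0.050420.
Likelihood ratio for E = 0.49/0.36 = 1.3611.
Posterior odds = prior odds × LR = 0.068627.

Posterior odds ≈ 0.0686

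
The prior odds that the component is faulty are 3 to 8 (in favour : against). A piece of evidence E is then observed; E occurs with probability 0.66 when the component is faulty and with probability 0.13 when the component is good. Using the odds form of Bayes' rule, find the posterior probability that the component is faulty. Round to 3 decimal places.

Posterior probability ≈ 0.656

Prior odds = 3/8 = 0.37500. In log-odds, ln(0.37500) = -0.98083.
Add log likelihood ratio: ln(5.0769) = 1.6247.
Posterior log-odds = 0.64388, so posterior odds = exp(0.64388) = 1.9038. Converting, P(H|E) = 1.9038/2.9038 = 0.656.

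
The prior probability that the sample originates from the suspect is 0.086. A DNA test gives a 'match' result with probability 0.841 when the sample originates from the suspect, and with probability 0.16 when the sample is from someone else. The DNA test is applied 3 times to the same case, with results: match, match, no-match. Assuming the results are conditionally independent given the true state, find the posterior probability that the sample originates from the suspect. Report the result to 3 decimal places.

Posterior P(H) ≈ 0.330

Let H be the event that the sample originates from the suspect; start with P(H) = 0.086. P('match'|H) = 0.841, P('match'|¬H) = 0.16.
Update on result 1 ('match'): P(H) ← 0.841·0.0860 / (0.841·0.0860 + 0.16·0.9140) = 0.072326/0.21857 = 0.3309.
Update on result 2 ('match'): P(H) ← 0.841·0.3309 / (0.841·0.3309 + 0.16·0.6691) = 0.27830/0.38535 = 0.7222.
Update on result 3 ('no-match'): P(H) ← 0.159·0.7222 / (0.159·0.7222 + 0.84·0.2778) = 0.11483/0.34819 = 0.3298.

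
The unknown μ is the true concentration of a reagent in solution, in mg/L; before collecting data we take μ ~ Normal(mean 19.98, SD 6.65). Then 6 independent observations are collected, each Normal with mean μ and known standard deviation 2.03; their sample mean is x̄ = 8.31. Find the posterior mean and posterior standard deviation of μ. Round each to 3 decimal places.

With known σ, the Normal prior is conjugate. Weight on the data is w = (n/σ²)/(n/σ² + 1/τ₀²) = 1.45599/(1.45599+0.0226129) = 0.98471.
Posterior mean = w·x̄ + (1−w)·μ₀ = 0.98471·8.31 + 0.015293·19.98 = 8.488. Posterior variance = 1/(1.45599+0.0226129) = 0.676313, so SD = 0.822.

Posterior mean ≈ 8.488; posterior SD ≈ 0.822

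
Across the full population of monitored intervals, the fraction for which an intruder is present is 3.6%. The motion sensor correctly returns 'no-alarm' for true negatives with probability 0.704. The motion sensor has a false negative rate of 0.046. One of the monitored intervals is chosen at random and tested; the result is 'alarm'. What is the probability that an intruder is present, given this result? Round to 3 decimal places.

P(H | E) ≈ 0.107

Let H be the event that an intruder is present. P(H) = 0.036, so P(¬H) = 0.964. With E the 'alarm' result, P(E|H) = 0.954 and P(E|¬H) = 0.296.
P(E) = 0.954·0.036 + 0.296·0.964 = 0.034344 + 0.28534 = 0.31969.
By Bayes' theorem, P(H|E) = 0.034344 / 0.31969 = 0.107.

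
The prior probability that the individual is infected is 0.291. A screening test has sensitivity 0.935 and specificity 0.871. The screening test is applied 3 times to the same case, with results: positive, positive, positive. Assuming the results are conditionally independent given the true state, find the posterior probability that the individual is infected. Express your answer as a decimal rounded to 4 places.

Posterior P(H) ≈ 0.9936

With H the event that the individual is infected, the joint likelihood of the observed sequence is P(data|H) = 0.935·0.935·0.935 = 0.81740 and P(data|¬H) = 0.129·0.129·0.129 = 0.0021467.
Bayes: P(H|data) = 0.291·0.81740 / (0.291·0.81740 + 0.709·0.0021467) = 0.23786/0.23939 = 0.9936.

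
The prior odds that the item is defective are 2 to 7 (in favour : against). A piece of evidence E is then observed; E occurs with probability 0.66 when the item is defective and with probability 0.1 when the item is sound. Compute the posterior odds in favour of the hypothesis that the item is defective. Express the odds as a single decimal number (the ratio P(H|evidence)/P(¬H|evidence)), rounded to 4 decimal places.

Prior odds = 2/7 = 0.28571. In log-odds, ln(0.28571) = -1.2528.
Add log likelihood ratio: ln(6.6000) = 1.8871.
Posterior log-odds = 0.63431, so posterior odds = exp(0.63431) = 1.8857.

Posterior odds ≈ 1.8857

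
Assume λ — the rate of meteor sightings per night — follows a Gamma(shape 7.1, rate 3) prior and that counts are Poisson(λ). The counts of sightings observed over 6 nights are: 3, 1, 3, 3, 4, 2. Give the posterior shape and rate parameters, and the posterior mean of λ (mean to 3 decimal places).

The Poisson likelihood adds the total count to the shape and the number of exposure periods to the rate. Here ∑xᵢ = 16 and n = 6, so shape 7.1→23.1 and rate 3→9.
Posterior mean = shape/rate = 23.1/9 = 2.567.

Posterior: Gamma(shape=23.1, rate=9); mean ≈ 2.567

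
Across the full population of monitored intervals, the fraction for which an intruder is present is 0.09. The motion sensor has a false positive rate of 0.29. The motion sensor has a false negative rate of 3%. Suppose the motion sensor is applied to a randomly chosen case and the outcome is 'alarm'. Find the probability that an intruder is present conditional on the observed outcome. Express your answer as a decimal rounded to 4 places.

Let H be the event that an intruder is present. P(H) = 0.09, so P(¬H) = 0.91. With E the 'alarm' result, P(E|H) = 0.97 and P(E|¬H) = 0.29.
P(E) = 0.97·0.09 + 0.29·0.91 = 0.087300 + 0.26390 = 0.35120.
By Bayes' theorem, P(H|E) = 0.087300 / 0.35120 = 0.2486.

P(H | E) ≈ 0.2486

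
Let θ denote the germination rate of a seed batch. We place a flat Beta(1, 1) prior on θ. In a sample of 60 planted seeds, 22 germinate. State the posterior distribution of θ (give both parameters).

Observing 22 successes and 38 failures updates Beta(1, 1) by adding the success and failure counts to the two shape parameters: α = 1+22 = 23, β = 1+38 = 39.

Posterior: Beta(23, 39)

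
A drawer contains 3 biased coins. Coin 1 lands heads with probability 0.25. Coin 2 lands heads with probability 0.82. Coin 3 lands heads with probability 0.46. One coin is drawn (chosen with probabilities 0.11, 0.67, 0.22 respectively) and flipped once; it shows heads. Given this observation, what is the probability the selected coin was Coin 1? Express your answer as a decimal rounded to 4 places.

P(heads|C1) = 0.25; P(heads|C2) = 0.82; P(heads|C3) = 0.46.
Prior × likelihood for each source: 0.11·0.25=0.02750, 0.67·0.82=0.5494, 0.22·0.46=0.1012. Summing gives P(heads) = 0.67810.
P(Coin 1 | heads) = 0.02750 / 0.67810 = 0.0406.

Posterior probability ≈ 0.0406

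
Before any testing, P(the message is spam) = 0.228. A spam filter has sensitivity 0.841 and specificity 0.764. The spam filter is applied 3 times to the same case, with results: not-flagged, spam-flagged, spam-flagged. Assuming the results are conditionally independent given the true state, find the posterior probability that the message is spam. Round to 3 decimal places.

Posterior P(H) ≈ 0.438

Let H be the event that the message is spam; start with P(H) = 0.228. P('spam-flagged'|H) = 0.841, P('spam-flagged'|¬H) = 0.236.
Update on result 1 ('not-flagged'): P(H) ← 0.159·0.2280 / (0.159·0.2280 + 0.764·0.7720) = 0.036252/0.62606 = 0.0579.
Update on result 2 ('spam-flagged'): P(H) ← 0.841·0.0579 / (0.841·0.0579 + 0.236·0.9421) = 0.048698/0.27103 = 0.1797.
Update on result 3 ('spam-flagged'): P(H) ← 0.841·0.1797 / (0.841·0.1797 + 0.236·0.8203) = 0.15111/0.34470 = 0.4384.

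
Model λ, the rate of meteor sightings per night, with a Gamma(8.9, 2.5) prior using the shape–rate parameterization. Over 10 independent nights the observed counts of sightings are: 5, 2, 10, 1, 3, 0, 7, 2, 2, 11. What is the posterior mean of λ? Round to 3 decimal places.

Posterior mean ≈ 4.152

The Poisson likelihood adds the total count to the shape and the number of exposure periods to the rate. Here ∑xᵢ = 43 and n = 10, so shape 8.9→51.9 and rate 2.5→12.5.
Posterior mean = shape/rate = 51.9/12.5 = 4.152.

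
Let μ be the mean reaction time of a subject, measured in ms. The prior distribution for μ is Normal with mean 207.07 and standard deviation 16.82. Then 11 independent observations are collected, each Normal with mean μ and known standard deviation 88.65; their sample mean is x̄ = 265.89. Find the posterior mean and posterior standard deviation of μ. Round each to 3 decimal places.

Posterior mean ≈ 223.755; posterior SD ≈ 14.236

With known σ, the Normal prior is conjugate. Weight on the data is w = (n/σ²)/(n/σ² + 1/τ₀²) = 0.00139970/(0.00139970+0.00353466) = 0.28366.
Posterior mean = w·x̄ + (1−w)·μ₀ = 0.28366·265.89 + 0.71634·207.07 = 223.755. Posterior variance = 1/(0.00139970+0.00353466) = 202.660, so SD = 14.236.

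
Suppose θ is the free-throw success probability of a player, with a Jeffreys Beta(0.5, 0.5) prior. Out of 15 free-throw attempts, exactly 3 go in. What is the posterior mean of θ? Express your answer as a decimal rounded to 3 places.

Posterior mean ≈ 0.219

The binomial likelihood is conjugate to the Beta prior: with 3 successes and 12 failures, the posterior is Beta(0.5+3, 0.5+12) = Beta(3.5, 12.5).
E[θ | data] = 3.5/(3.5+12.5) = 0.219.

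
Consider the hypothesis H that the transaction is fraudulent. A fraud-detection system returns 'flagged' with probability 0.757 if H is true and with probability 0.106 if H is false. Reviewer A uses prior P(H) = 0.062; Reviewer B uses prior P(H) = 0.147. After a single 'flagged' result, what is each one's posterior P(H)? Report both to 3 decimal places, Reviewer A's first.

The likelihood ratio for a 'flagged' result is 0.757/0.106 = 7.1415.
Reviewer A: prior odds 0.062/0.938 = 0.066098; posterior odds 0.47204; posterior probability 0.321.
Reviewer B: prior odds 0.147/0.853 = 0.17233; posterior odds 1.2307; posterior probability 0.552.

Reviewer A: 0.321; Reviewer B: 0.552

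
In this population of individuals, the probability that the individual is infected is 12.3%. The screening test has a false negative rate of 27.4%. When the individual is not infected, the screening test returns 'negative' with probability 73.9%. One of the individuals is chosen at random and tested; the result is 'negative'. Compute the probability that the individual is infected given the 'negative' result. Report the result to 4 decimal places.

P(H | E) ≈ 0.0494

Let H be the event that the individual is infected. P(H) = 0.123, so P(¬H) = 0.877. With E the 'negative' result, P(E|H) = 0.274 and P(E|¬H) = 0.739.
P(E) = 0.274·0.123 + 0.739·0.877 = 0.033702 + 0.64810 = 0.68180.
By Bayes' theorem, P(H|E) = 0.033702 / 0.68180 = 0.0494.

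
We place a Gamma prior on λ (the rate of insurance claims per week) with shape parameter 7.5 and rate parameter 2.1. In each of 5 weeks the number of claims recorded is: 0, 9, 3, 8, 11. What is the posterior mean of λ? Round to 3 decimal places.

Total count ∑xᵢ = 31 over n = 5 weeks.
Gamma is conjugate to the Poisson likelihood: posterior is Gamma(shape = 7.5+31 = 38.5, rate = 2.1+5 = 7.1).
E[λ | data] = 38.5/7.1 = 5.423.

Posterior mean ≈ 5.423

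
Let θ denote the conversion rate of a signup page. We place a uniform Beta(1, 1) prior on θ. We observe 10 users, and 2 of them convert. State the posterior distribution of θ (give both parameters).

Posterior: Beta(3, 9)

The binomial likelihood is conjugate to the Beta prior: with 2 successes and 8 failures, the posterior is Beta(1+2, 1+8) = Beta(3, 9).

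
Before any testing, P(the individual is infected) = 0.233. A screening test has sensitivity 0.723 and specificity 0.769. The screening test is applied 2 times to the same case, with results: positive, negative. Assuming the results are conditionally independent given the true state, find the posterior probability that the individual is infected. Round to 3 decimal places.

Posterior P(H) ≈ 0.255

Let H be the event that the individual is infected; start with P(H) = 0.233. P('positive'|H) = 0.723, P('positive'|¬H) = 0.231.
Update on result 1 ('positive'): P(H) ← 0.723·0.2330 / (0.723·0.2330 + 0.231·0.7670) = 0.16846/0.34564 = 0.4874.
Update on result 2 ('negative'): P(H) ← 0.277·0.4874 / (0.277·0.4874 + 0.769·0.5126) = 0.13501/0.52920 = 0.2551.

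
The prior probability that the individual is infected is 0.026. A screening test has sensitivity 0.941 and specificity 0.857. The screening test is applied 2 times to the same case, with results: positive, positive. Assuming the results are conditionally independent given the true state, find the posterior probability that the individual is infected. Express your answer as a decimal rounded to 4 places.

With H the event that the individual is infected, the joint likelihood of the observed sequence is P(data|H) = 0.941·0.941 = 0.88548 and P(data|¬H) = 0.143·0.143 = 0.020449.
Bayes: P(H|data) = 0.026·0.88548 / (0.026·0.88548 + 0.974·0.020449) = 0.023023/0.042940 = 0.5362.

Posterior P(H) ≈ 0.5362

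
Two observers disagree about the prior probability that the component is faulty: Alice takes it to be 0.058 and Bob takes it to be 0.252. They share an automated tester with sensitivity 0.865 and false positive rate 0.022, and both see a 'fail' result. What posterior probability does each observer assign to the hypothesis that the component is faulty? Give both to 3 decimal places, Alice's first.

The likelihood ratio for a 'fail' result is 0.865/0.022 = 39.318.
Alice: prior odds 0.058/0.942 = 0.061571; posterior odds 2.4209; posterior probability 0.708.
Bob: prior odds 0.252/0.748 = 0.33690; posterior odds 13.246; posterior probability 0.930.

Alice: 0.708; Bob: 0.930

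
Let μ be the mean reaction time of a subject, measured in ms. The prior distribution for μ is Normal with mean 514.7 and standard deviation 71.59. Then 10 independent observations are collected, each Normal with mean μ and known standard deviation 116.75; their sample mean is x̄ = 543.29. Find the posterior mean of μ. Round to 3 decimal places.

With known σ, the Normal prior is conjugate. Weight on the data is w = (n/σ²)/(n/σ² + 1/τ₀²) = 0.00073365/(0.00073365+0.00019512) = 0.78992.
Posterior mean = w·x̄ + (1−w)·μ₀ = 0.78992·543.29 + 0.21008·514.7 = 537.284.

Posterior mean ≈ 537.284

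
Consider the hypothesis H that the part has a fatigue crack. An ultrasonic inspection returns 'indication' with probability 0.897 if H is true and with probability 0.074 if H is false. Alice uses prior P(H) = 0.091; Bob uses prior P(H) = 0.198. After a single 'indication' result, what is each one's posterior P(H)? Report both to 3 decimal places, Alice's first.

Alice: 0.548; Bob: 0.750

P('+'|H) = 0.897, P('+'|¬H) = 0.074.
Alice: numerator 0.897·0.091 = 0.081627; evidence = 0.081627+0.074·0.909 = 0.14889; posterior = 0.548.
Bob: numerator 0.897·0.198 = 0.17761; evidence = 0.17761+0.074·0.802 = 0.23695; posterior = 0.750.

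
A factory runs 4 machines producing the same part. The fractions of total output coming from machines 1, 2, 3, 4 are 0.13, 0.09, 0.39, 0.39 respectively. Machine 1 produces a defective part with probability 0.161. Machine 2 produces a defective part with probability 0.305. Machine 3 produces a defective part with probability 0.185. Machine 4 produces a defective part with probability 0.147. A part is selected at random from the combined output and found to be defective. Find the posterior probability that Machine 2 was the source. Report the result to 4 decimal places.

Posterior probability ≈ 0.1543

Tabulate prior·likelihood by source: [1] prior 0.13, lik 0.161, product 0.02093; [2] prior 0.09, lik 0.305, product 0.02745; [3] prior 0.39, lik 0.185, product 0.07215; [4] prior 0.39, lik 0.147, product 0.05733.
Normalizing constant = 0.17786; the posterior for Machine 2 is its product over the sum, 0.02745/0.17786 = 0.1543.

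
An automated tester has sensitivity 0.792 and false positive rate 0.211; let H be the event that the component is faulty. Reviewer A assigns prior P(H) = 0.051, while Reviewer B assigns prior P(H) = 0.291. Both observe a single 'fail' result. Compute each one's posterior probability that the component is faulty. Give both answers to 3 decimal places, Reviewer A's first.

The likelihood ratio for a 'fail' result is 0.792/0.211 = 3.7536.
Reviewer A: prior odds 0.051/0.949 = 0.053741; posterior odds 0.20172; posterior probability 0.168.
Reviewer B: prior odds 0.291/0.709 = 0.41044; posterior odds 1.5406; posterior probability 0.606.

Reviewer A: 0.168; Reviewer B: 0.606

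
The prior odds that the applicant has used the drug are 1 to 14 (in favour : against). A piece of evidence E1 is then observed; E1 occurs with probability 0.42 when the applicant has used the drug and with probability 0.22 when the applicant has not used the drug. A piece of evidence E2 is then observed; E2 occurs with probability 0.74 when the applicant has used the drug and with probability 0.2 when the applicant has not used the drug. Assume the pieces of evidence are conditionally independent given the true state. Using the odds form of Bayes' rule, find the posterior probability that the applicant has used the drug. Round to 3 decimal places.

Prior odds = 1/14 = 0.071429.
Likelihood ratio for E1 = 0.42/0.22 = 1.9091.
Likelihood ratio for E2 = 0.74/0.2 = 3.7000.
Posterior odds = prior odds × LR₁ × LR₂ = 0.50455.
Posterior probability = odds/(1+odds) = 0.50455/1.5045 = 0.335.

Posterior probability ≈ 0.335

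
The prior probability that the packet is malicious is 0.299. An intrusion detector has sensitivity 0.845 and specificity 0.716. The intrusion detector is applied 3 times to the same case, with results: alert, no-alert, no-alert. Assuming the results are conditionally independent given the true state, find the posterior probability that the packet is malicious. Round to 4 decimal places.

With H the event that the packet is malicious, the joint likelihood of the observed sequence is P(data|H) = 0.845·0.155·0.155 = 0.020301 and P(data|¬H) = 0.284·0.716·0.716 = 0.14559.
Bayes: P(H|data) = 0.299·0.020301 / (0.299·0.020301 + 0.701·0.14559) = 0.0060700/0.10813 = 0.0561.

Posterior P(H) ≈ 0.0561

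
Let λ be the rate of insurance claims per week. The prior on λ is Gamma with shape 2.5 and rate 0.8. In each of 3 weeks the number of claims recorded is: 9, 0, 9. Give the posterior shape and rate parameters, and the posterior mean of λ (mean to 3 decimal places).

Posterior: Gamma(shape=20.5, rate=3.8); mean ≈ 5.395

Total count ∑xᵢ = 18 over n = 3 weeks.
Gamma is conjugate to the Poisson likelihood: posterior is Gamma(shape = 2.5+18 = 20.5, rate = 0.8+3 = 3.8).
Posterior mean = shape/rate = 20.5/3.8 = 5.395.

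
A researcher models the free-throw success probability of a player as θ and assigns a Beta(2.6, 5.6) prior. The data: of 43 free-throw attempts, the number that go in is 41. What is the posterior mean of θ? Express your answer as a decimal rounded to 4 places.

Observing 41 successes and 2 failures updates Beta(2.6, 5.6) by adding the success and failure counts to the two shape parameters: α = 2.6+41 = 43.6, β = 5.6+2 = 7.6.
Posterior mean = α/(α+β) = 43.6/51.2 = 0.8516.

Posterior mean ≈ 0.8516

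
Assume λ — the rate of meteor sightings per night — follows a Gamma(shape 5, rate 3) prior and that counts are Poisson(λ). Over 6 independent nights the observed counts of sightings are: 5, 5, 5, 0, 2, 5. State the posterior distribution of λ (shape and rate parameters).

The Poisson likelihood adds the total count to the shape and the number of exposure periods to the rate. Here ∑xᵢ = 22 and n = 6, so shape 5→27 and rate 3→9.

Posterior: Gamma(shape=27, rate=9)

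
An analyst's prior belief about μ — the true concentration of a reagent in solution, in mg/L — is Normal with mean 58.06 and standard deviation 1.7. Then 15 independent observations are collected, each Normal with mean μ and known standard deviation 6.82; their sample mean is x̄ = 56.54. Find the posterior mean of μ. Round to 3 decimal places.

Prior precision 1/τ₀² = 1/1.7² = 0.346021; data precision n/σ² = 15/6.82² = 0.322495.
Posterior precision = 0.346021 + 0.322495 = 0.668515.
Posterior mean = (0.346021·58.06 + 0.322495·56.54) / 0.668515 = 57.327.

Posterior mean ≈ 57.327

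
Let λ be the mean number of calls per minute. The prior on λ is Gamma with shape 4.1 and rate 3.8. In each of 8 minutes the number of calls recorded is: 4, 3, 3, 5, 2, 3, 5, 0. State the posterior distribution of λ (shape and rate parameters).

Total count ∑xᵢ = 25 over n = 8 minutes.
Gamma is conjugate to the Poisson likelihood: posterior is Gamma(shape = 4.1+25 = 29.1, rate = 3.8+8 = 11.8).

Posterior: Gamma(shape=29.1, rate=11.8)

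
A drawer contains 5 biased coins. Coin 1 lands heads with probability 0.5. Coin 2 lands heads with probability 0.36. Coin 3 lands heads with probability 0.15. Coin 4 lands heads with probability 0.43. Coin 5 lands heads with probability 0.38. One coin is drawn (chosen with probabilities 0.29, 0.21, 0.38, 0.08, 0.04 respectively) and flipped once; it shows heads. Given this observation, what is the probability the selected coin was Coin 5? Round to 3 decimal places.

P(heads|C1) = 0.5; P(heads|C2) = 0.36; P(heads|C3) = 0.15; P(heads|C4) = 0.43; P(heads|C5) = 0.38.
Prior × likelihood for each source: 0.29·0.5=0.1450, 0.21·0.36=0.07560, 0.38·0.15=0.05700, 0.08·0.43=0.03440, 0.04·0.38=0.01520. Summing gives P(heads) = 0.32720.
P(Coin 5 | heads) = 0.01520 / 0.32720 = 0.046.

Posterior probability ≈ 0.046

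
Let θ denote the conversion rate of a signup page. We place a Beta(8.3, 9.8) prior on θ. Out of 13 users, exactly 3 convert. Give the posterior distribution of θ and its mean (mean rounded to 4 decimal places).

Posterior: Beta(11.3, 19.8); mean ≈ 0.3633

The binomial likelihood is conjugate to the Beta prior: with 3 successes and 10 failures, the posterior is Beta(8.3+3, 9.8+10) = Beta(11.3, 19.8).
E[θ | data] = 11.3/(11.3+19.8) = 0.3633.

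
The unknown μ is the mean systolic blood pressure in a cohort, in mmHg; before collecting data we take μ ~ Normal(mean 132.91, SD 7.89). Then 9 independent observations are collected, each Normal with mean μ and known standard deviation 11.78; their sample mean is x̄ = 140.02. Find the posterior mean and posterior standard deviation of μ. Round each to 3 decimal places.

Prior precision 1/τ₀² = 1/7.89² = 0.0160637; data precision n/σ² = 9/11.78² = 0.0648563.
Posterior precision = 0.0160637 + 0.0648563 = 0.0809200, giving posterior SD = 1/√0.0809200 = 3.515.
Posterior mean = (0.0160637·132.91 + 0.0648563·140.02) / 0.0809200 = 138.609.

Posterior mean ≈ 138.609; posterior SD ≈ 3.515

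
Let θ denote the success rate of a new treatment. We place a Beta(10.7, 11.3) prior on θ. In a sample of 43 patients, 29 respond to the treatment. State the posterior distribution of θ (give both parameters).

The binomial likelihood is conjugate to the Beta prior: with 29 successes and 14 failures, the posterior is Beta(10.7+29, 11.3+14) = Beta(39.7, 25.3).

Posterior: Beta(39.7, 25.3)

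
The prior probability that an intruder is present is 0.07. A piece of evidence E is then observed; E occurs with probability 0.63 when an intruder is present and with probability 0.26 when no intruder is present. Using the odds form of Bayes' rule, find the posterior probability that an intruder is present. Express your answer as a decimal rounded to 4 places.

Posterior probability ≈ 0.1542

Prior odds = 0.07/(1−0.07) = 0.075269. In log-odds, ln(0.075269) = -2.5867.
Add log likelihood ratio: ln(2.4231) = 0.88504.
Posterior log-odds = -1.7017, so posterior odds = exp(-1.7017) = 0.18238. Converting, P(H|E) = 0.18238/1.1824 = 0.1542.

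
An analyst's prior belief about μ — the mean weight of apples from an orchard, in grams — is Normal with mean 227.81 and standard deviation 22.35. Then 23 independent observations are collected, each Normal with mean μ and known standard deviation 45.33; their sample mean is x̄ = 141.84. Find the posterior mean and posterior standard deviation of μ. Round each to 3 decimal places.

Posterior mean ≈ 154.883; posterior SD ≈ 8.705

With known σ, the Normal prior is conjugate. Weight on the data is w = (n/σ²)/(n/σ² + 1/τ₀²) = 0.0111933/(0.0111933+0.00200191) = 0.84828.
Posterior mean = w·x̄ + (1−w)·μ₀ = 0.84828·141.84 + 0.15172·227.81 = 154.883. Posterior variance = 1/(0.0111933+0.00200191) = 75.7853, so SD = 8.705.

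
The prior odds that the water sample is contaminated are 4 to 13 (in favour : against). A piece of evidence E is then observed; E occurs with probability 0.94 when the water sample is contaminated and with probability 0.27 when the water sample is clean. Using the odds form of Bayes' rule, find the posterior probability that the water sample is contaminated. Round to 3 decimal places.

Prior odds = 4/13 = 0.30769. In log-odds, ln(0.30769) = -1.1787.
Add log likelihood ratio: ln(3.4815) = 1.2475.
Posterior log-odds = 0.068803, so posterior odds = exp(0.068803) = 1.0712. Converting, P(H|E) = 1.0712/2.0712 = 0.517.

Posterior probability ≈ 0.517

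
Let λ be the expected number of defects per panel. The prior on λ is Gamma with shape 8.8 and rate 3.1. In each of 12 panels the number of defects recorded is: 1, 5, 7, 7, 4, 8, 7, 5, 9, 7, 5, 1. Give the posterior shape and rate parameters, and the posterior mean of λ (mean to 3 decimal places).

The Poisson likelihood adds the total count to the shape and the number of exposure periods to the rate. Here ∑xᵢ = 66 and n = 12, so shape 8.8→74.8 and rate 3.1→15.1.
Posterior mean = shape/rate = 74.8/15.1 = 4.954.

Posterior: Gamma(shape=74.8, rate=15.1); mean ≈ 4.954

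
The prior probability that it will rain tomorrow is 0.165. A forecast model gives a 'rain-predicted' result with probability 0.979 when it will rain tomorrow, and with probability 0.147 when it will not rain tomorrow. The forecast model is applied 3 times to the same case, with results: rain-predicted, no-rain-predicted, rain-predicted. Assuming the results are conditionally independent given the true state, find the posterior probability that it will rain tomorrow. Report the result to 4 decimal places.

Let H be the event that it will rain tomorrow; start with P(H) = 0.165. P('rain-predicted'|H) = 0.979, P('rain-predicted'|¬H) = 0.147.
Update on result 1 ('rain-predicted'): P(H) ← 0.979·0.1650 / (0.979·0.1650 + 0.147·0.8350) = 0.16154/0.28428 = 0.5682.
Update on result 2 ('no-rain-predicted'): P(H) ← 0.021·0.5682 / (0.021·0.5682 + 0.853·0.4318) = 0.011933/0.38024 = 0.0314.
Update on result 3 ('rain-predicted'): P(H) ← 0.979·0.0314 / (0.979·0.0314 + 0.147·0.9686) = 0.030723/0.17311 = 0.1775.

Posterior P(H) ≈ 0.1775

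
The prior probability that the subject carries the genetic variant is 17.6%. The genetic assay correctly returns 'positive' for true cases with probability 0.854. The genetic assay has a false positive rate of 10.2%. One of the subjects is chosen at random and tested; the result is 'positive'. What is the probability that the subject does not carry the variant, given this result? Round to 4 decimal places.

Let H be the event that the subject carries the genetic variant. P(H) = 0.176, so P(¬H) = 0.824. With E the 'positive' result, P(E|H) = 0.854 and P(E|¬H) = 0.102.
P(E) = 0.854·0.176 + 0.102·0.824 = 0.15030 + 0.084048 = 0.23435.
By Bayes' theorem, P(H|E) = 0.15030 / 0.23435 = 0.6414. Hence P(¬H|E) = 1 − 0.6414 = 0.3586.

P(¬H | E) ≈ 0.3586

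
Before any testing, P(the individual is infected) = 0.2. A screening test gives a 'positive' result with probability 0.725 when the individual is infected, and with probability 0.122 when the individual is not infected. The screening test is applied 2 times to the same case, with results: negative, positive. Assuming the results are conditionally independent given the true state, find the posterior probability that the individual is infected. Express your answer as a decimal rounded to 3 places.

With H the event that the individual is infected, the joint likelihood of the observed sequence is P(data|H) = 0.275·0.725 = 0.19937 and P(data|¬H) = 0.878·0.122 = 0.10712.
Bayes: P(H|data) = 0.2·0.19937 / (0.2·0.19937 + 0.8·0.10712) = 0.039875/0.12557 = 0.3176.

Posterior P(H) ≈ 0.318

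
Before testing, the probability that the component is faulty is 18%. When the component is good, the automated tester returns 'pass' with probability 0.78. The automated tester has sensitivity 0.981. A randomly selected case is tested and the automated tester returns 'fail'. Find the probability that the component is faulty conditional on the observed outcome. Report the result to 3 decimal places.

Write H for 'the component is faulty'. Prior odds H:¬H = 0.18/0.82 = 0.21951. For the 'fail' outcome, the likelihood ratio is 0.981/0.22 = 4.4591.
Posterior odds = 0.21951 × 4.4591 = 0.97882, so P(H|E) = 0.97882/(1+0.97882) = 0.495.

P(H | E) ≈ 0.495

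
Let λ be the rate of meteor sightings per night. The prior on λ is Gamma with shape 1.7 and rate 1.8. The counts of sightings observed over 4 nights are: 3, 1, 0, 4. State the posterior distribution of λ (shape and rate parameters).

The Poisson likelihood adds the total count to the shape and the number of exposure periods to the rate. Here ∑xᵢ = 8 and n = 4, so shape 1.7→9.7 and rate 1.8→5.8.

Posterior: Gamma(shape=9.7, rate=5.8)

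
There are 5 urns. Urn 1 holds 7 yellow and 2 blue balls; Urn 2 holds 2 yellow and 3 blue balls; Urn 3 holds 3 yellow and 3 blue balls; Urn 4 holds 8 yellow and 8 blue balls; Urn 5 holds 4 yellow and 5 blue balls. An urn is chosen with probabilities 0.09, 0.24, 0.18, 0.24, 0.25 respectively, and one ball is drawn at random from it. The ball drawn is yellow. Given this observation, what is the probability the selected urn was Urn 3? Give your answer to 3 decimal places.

Posterior probability ≈ 0.185

P(yellow|Urn 1) = 0.7778; P(yellow|Urn 2) = 0.4; P(yellow|Urn 3) = 0.5; P(yellow|Urn 4) = 0.5; P(yellow|Urn 5) = 0.4444.
Prior × likelihood for each source: 0.09·0.7778=0.07000, 0.24·0.4=0.09600, 0.18·0.5=0.09000, 0.24·0.5=0.1200, 0.25·0.4444=0.1111. Summing gives P(yellow) = 0.48711.
P(Urn 3 | yellow) = 0.09000 / 0.48711 = 0.185.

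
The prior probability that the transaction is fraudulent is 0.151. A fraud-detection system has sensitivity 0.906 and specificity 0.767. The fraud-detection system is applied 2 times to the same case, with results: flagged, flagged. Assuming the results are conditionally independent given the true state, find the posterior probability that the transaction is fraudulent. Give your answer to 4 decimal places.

Posterior P(H) ≈ 0.7289

Let H be the event that the transaction is fraudulent; start with P(H) = 0.151. P('flagged'|H) = 0.906, P('flagged'|¬H) = 0.233.
Update on result 1 ('flagged'): P(H) ← 0.906·0.1510 / (0.906·0.1510 + 0.233·0.8490) = 0.13681/0.33462 = 0.4088.
Update on result 2 ('flagged'): P(H) ← 0.906·0.4088 / (0.906·0.4088 + 0.233·0.5912) = 0.37041/0.50815 = 0.7289.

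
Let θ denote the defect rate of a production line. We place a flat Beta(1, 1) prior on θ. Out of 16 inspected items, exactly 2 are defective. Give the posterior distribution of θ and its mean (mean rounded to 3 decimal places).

Posterior: Beta(3, 15); mean ≈ 0.167

The binomial likelihood is conjugate to the Beta prior: with 2 successes and 14 failures, the posterior is Beta(1+2, 1+14) = Beta(3, 15).
Posterior mean = α/(α+β) = 3/18 = 0.167.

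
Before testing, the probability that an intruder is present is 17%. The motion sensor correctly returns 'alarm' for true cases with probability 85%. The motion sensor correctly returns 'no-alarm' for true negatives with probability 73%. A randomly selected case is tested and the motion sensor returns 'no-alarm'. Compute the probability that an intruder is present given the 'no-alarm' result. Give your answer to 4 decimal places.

Let H be the event that an intruder is present. P(H) = 0.17, so P(¬H) = 0.83. With E the 'no-alarm' result, P(E|H) = 0.15 and P(E|¬H) = 0.73.
P(E) = 0.15·0.17 + 0.73·0.83 = 0.025500 + 0.60590 = 0.63140.
By Bayes' theorem, P(H|E) = 0.025500 / 0.63140 = 0.0404.

P(H | E) ≈ 0.0404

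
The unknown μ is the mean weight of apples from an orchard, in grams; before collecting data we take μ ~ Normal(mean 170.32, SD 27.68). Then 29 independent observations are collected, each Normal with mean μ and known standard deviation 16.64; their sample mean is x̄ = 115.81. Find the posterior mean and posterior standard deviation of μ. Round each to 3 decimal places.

Posterior mean ≈ 116.481; posterior SD ≈ 3.071

Prior precision 1/τ₀² = 1/27.68² = 0.00130517; data precision n/σ² = 29/16.64² = 0.104735.
Posterior precision = 0.00130517 + 0.104735 = 0.106040, giving posterior SD = 1/√0.106040 = 3.071.
Posterior mean = (0.00130517·170.32 + 0.104735·115.81) / 0.106040 = 116.481.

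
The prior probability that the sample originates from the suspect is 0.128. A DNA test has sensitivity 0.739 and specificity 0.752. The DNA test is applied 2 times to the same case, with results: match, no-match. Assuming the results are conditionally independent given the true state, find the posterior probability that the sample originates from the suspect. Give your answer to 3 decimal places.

Posterior P(H) ≈ 0.132

Let H be the event that the sample originates from the suspect; start with P(H) = 0.128. P('match'|H) = 0.739, P('match'|¬H) = 0.248.
Update on result 1 ('match'): P(H) ← 0.739·0.1280 / (0.739·0.1280 + 0.248·0.8720) = 0.094592/0.31085 = 0.3043.
Update on result 2 ('no-match'): P(H) ← 0.261·0.3043 / (0.261·0.3043 + 0.752·0.6957) = 0.079423/0.60259 = 0.1318.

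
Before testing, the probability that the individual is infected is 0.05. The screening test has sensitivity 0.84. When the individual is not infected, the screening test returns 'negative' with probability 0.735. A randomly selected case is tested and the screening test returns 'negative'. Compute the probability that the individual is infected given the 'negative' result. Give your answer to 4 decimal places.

P(H | E) ≈ 0.0113

Write H for 'the individual is infected'. Prior odds H:¬H = 0.05/0.95 = 0.052632. For the 'negative' outcome, the likelihood ratio is 0.16/0.735 = 0.21769.
Posterior odds = 0.052632 × 0.21769 = 0.011457, so P(H|E) = 0.011457/(1+0.011457) = 0.0113.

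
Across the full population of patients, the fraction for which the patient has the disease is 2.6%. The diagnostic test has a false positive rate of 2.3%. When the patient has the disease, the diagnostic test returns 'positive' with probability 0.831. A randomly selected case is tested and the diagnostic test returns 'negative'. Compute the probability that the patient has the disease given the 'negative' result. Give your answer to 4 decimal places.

P(H | E) ≈ 0.0046

Write H for 'the patient has the disease'. Prior odds H:¬H = 0.026/0.974 = 0.026694. For the 'negative' outcome, the likelihood ratio is 0.169/0.977 = 0.17298.
Posterior odds = 0.026694 × 0.17298 = 0.0046175, so P(H|E) = 0.0046175/(1+0.0046175) = 0.0046.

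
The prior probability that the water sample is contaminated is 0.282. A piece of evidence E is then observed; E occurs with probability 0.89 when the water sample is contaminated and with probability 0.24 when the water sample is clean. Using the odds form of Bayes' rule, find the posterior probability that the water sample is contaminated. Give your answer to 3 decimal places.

Posterior probability ≈ 0.593

Prior odds = 0.282/(1−0.282) = 0.39276.
Likelihood ratio for E = 0.89/0.24 = 3.7083.
Posterior odds = prior odds × LR = 1.4565.
Posterior probability = odds/(1+odds) = 1.4565/2.4565 = 0.593.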